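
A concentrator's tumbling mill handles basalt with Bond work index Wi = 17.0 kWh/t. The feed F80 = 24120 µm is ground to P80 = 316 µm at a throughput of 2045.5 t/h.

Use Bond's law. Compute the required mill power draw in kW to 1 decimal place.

P = 17322.6 kW

W = 10 Wi / √P80 − 10 Wi / √F80
W = 10·17.0·(1/√316 − 1/√24120) = 10·17.0·(0.049815) = 8.4686 kWh/t
Mill draw = 8.4686 × 2045.5 = 17322.6 kW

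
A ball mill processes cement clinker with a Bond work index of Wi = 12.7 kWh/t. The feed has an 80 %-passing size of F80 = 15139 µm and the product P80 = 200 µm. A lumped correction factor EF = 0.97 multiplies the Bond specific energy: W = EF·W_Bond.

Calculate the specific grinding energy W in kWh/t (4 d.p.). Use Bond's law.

Bond: W = 10·Wi·(1/√P80 − 1/√F80)
1/√200 = 0.070711;  1/√15139 = 0.008127
W = 10·12.7·(0.070711 − 0.008127) = 7.9481 kWh/t
W_actual = 0.97 × 7.9481 = 7.7096 kWh/t

W = 7.7096 kWh/t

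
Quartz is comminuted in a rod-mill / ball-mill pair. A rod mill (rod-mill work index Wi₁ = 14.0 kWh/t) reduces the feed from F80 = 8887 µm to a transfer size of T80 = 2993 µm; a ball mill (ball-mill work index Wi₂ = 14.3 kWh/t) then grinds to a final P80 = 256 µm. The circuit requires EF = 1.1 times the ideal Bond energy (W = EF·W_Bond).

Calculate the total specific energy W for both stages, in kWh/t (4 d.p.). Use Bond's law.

W = 10 Wi (1/√P80 − 1/√F80)  [Bond]
Stage 1 (8887→2993 µm, Wi₁=14.0): W₁ = 10·14.0·(0.018279 − 0.010608) = 1.0739 kWh/t
Stage 2 (2993→256 µm, Wi₂=14.3): W₂ = 10·14.3·(0.062500 − 0.018279) = 6.3236 kWh/t
W = W₁ + W₂ = 1.0739 + 6.3236 = 7.3976 kWh/t
Corrected W = EF·W_Bond = 1.1·7.3976 = 8.1373 kWh/t

W = 8.1373 kWh/t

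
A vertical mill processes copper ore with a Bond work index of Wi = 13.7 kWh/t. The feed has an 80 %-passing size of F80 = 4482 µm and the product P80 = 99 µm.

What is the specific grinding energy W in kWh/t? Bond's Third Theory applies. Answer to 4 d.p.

W = 10 Wi / √P80 − 10 Wi / √F80
1/√99 = 0.100504;  1/√4482 = 0.014937
W = 10·13.7·(0.100504 − 0.014937) = 11.7226 kWh/t

W = 11.7226 kWh/t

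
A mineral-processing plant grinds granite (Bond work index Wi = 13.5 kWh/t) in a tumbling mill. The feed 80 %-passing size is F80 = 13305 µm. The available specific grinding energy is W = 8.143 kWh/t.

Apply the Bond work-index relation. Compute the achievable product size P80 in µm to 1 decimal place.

W_Bond = 10·Wi·(1/√P₈₀ − 1/√F₈₀)
⇒ 1/√P80 = W/(10 Wi) + 1/√F80
  = 8.1430/(10·13.5) + 1/√13305 = 0.060319 + 0.008669 = 0.068988
P80 = (1/0.068988)² = 14.4953² = 210.11 µm

P80 = 210.1 µm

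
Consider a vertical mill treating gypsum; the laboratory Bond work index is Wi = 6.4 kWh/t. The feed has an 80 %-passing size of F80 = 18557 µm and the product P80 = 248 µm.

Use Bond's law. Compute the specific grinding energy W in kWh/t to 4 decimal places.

W = 3.5942 kWh/t

W = 10 Wi / √P80 − 10 Wi / √F80
1/√248 = 0.063500;  1/√18557 = 0.007341
W = 10·6.4·(0.063500 − 0.007341) = 3.5942 kWh/t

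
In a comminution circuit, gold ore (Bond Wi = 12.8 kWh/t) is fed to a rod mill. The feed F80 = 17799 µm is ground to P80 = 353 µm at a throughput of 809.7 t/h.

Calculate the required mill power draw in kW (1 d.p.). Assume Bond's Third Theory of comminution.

W = 10 Wi (P80^-0.5 − F80^-0.5)
W = 10·12.8·(1/√353 − 1/√17799) = 10·12.8·(0.045729) = 5.8533 kWh/t
Power = W × throughput = 5.8533 kWh/t × 809.7 t/h = 4739.4 kW

P = 4739.4 kW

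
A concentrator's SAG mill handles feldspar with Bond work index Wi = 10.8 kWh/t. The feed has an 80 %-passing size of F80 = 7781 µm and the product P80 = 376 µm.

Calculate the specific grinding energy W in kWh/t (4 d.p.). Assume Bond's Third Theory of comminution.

W = 4.3453 kWh/t

W = 10·Wi·(P80^(-½) − F80^(-½))
1/√376 = 0.051571;  1/√7781 = 0.011337
W = 10·10.8·(0.051571 − 0.011337) = 4.3453 kWh/t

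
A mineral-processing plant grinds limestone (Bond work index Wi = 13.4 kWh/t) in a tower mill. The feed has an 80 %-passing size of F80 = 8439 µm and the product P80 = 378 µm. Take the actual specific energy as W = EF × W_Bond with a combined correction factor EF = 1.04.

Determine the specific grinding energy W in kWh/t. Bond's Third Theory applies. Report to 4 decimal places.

W = 5.6509 kWh/t

W = 10·Wi·[P80^(−½) − F80^(−½)]
1/√378 = 0.051434;  1/√8439 = 0.010886
W = 10·13.4·(0.051434 − 0.010886) = 5.4335 kWh/t
Corrected W = EF·W_Bond = 1.04·5.4335 = 5.6509 kWh/t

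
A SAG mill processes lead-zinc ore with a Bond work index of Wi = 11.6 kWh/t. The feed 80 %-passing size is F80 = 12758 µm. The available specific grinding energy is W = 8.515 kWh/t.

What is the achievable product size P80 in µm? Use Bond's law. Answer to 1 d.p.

P80 = 147.8 µm

W_Bond = 10·Wi·(1/√P₈₀ − 1/√F₈₀)
1/√P80 = 1/√F80 + W/(10·Wi)
  = 8.5150/(10·11.6) + 1/√12758 = 0.073405 + 0.008853 = 0.082259
P80 = (1/0.082259)² = 12.1568² = 147.79 µm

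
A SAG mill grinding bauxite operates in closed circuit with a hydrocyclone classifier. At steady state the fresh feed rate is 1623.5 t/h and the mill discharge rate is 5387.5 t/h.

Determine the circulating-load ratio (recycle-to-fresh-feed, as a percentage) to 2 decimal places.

Discharge = new feed + return, hence
R = M − F = 5387.5 − 1623.5 = 3764.0 t/h
CL = 100·R/F = 100·3764.0/1623.5 = 231.84 %

CL = 231.84 %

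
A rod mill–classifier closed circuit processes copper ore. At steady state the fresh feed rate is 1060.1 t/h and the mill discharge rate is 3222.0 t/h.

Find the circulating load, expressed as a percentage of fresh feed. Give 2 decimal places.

CL = 203.93 %

Steady state: M = F + R.
R = M − F = 3222.0 − 1060.1 = 2161.9 t/h
CL = 100·R/F = 100·2161.9/1060.1 = 203.93 %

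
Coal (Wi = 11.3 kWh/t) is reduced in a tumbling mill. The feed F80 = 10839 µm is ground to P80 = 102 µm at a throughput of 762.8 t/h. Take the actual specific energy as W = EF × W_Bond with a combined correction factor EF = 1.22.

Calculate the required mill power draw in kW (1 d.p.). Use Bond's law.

P = 9402.3 kW

Bond:  W = 10 Wi (1/√P − 1/√F)
W = 10·11.3·(1/√102 − 1/√10839) = 10·11.3·(0.089410) = 10.1033 kWh/t
With EF = 1.22: W = 10.1033·1.22 = 12.3260 kWh/t
Mill draw = 12.3260 × 762.8 = 9402.3 kW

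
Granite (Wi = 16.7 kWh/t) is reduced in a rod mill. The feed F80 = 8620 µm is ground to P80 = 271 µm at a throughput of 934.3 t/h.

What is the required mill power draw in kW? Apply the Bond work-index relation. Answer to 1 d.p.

W = 10 Wi (1/√P80 − 1/√F80)  [Bond]
W = 10·16.7·(1/√271 − 1/√8620) = 10·16.7·(0.049975) = 8.3458 kWh/t
Power = W × throughput = 8.3458 kWh/t × 934.3 t/h = 7797.5 kW

P = 7797.5 kW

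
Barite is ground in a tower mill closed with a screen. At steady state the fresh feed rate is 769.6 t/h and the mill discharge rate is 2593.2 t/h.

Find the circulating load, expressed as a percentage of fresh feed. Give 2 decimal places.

Mill node: discharge = fresh + recycle.
R = M − F = 2593.2 − 769.6 = 1823.6 t/h
CL = 100·R/F = 100·1823.6/769.6 = 236.95 %

CL = 236.95 %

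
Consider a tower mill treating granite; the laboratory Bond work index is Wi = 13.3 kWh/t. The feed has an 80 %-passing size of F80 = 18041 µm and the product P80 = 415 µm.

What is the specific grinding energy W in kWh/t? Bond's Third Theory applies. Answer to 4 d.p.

W = 5.5385 kWh/t

W = 10·Wi·[P80^(−½) − F80^(−½)]
1/√415 = 0.049088;  1/√18041 = 0.007445
W = 10·13.3·(0.049088 − 0.007445) = 5.5385 kWh/t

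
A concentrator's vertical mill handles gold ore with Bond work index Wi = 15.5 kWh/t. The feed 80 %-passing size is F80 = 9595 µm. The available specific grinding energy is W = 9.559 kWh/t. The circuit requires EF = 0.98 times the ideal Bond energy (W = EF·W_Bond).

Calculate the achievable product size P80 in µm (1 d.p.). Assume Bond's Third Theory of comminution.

Bond: W = 10·Wi·(1/√P80 − 1/√F80)
W_Bond = W / EF = 9.559 / 0.98 = 9.7541 kWh/t
1/√P80 = 1/√F80 + W_Bond/(10·Wi)
  = 9.7541/(10·15.5) + 1/√9595 = 0.062930 + 0.010209 = 0.073138
P80 = (1/0.073138)² = 13.6727² = 186.94 µm

P80 = 186.9 µm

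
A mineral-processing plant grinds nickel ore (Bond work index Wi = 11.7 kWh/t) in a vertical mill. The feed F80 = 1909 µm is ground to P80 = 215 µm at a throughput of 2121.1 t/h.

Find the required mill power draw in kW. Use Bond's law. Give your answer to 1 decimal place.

W = 10 Wi (1/√P80 − 1/√F80)  [Bond]
W = 10·11.7·(1/√215 − 1/√1909) = 10·11.7·(0.045312) = 5.3015 kWh/t
Power = W × throughput = 5.3015 kWh/t × 2121.1 t/h = 11245.0 kW

P = 11245.0 kW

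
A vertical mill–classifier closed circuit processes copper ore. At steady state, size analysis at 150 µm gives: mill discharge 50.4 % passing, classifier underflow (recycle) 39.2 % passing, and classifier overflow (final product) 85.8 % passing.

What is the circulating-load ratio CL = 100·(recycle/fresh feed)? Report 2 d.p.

CL = 316.07 %

Two-product formula at 150 µm:
(1+r)·d = r·u + o ⇒ r = (o−d)/(d−u)
r = (85.8 − 50.4)/(50.4 − 39.2) = 35.4/11.2 = 3.1607
CL = 100·r = 316.07 %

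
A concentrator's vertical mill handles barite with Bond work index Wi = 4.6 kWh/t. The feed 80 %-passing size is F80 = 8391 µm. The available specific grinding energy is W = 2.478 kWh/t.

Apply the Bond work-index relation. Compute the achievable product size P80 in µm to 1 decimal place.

Bond: W = 10·Wi·(1/√P80 − 1/√F80)
⇒ 1/√P80 = W/(10·Wi) + 1/√F80
  = 2.4780/(10·4.6) + 1/√8391 = 0.053870 + 0.010917 = 0.064786
P80 = (1/0.064786)² = 15.4354² = 238.25 µm

P80 = 238.3 µm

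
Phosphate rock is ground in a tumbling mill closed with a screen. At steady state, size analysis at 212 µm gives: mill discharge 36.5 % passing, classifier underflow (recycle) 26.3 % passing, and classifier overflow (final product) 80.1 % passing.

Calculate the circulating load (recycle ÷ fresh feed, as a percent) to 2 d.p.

Classifier node, passing 212 µm:
r = (o − d)/(d − u)
r = (80.1 − 36.5)/(36.5 − 26.3) = 43.6/10.2 = 4.2745
CL = 100·r = 427.45 %

CL = 427.45 %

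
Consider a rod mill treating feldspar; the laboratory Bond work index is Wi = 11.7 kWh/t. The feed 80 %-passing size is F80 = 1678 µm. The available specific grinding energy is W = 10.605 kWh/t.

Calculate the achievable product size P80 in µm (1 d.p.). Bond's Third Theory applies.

Bond:  W = 10 Wi (1/√P − 1/√F)
P80^-0.5 = F80^-0.5 + W/(10 Wi)
  = 10.6050/(10·11.7) + 1/√1678 = 0.090641 + 0.024412 = 0.115053
P80 = (1/0.115053)² = 8.6916² = 75.54 µm

P80 = 75.5 µm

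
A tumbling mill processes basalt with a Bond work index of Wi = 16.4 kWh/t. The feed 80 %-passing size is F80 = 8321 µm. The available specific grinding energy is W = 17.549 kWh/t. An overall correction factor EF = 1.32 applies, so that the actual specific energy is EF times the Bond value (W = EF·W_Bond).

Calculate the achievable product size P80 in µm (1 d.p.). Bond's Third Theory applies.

W = 10 Wi (1/√P80 − 1/√F80)  [Bond]
W_Bond = W / EF = 17.549 / 1.32 = 13.2947 kWh/t
P80^-0.5 = F80^-0.5 + W_Bond/(10 Wi)
  = 13.2947/(10·16.4) + 1/√8321 = 0.081065 + 0.010963 = 0.092028
P80 = (1/0.092028)² = 10.8663² = 118.08 µm

P80 = 118.1 µm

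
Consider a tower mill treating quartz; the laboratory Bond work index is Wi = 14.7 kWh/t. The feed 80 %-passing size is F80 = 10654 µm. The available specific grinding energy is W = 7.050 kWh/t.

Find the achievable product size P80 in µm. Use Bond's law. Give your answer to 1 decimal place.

W = 10·Wi·(P80^(-½) − F80^(-½))
1/√P80 = 1/√F80 + W/(10·Wi)
  = 7.0500/(10·14.7) + 1/√10654 = 0.047959 + 0.009688 = 0.057647
P80 = (1/0.057647)² = 17.3468² = 300.91 µm

P80 = 300.9 µm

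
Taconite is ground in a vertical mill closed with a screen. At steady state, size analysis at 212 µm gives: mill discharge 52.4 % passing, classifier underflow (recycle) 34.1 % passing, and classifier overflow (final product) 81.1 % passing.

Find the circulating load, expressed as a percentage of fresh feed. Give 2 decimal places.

CL = 156.83 %

Mass balance on the −212 µm fraction:
(1+r)d = ru + o → r = (o−d)/(d−u)
r = (81.1 − 52.4)/(52.4 − 34.1) = 28.7/18.3 = 1.5683
CL = 100·r = 156.83 %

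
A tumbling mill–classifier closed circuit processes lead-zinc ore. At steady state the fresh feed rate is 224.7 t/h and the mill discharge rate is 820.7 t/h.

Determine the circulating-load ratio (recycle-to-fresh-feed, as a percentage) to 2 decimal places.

Steady state: M = F + R.
R = M − F = 820.7 − 224.7 = 596.0 t/h
CL = 100·R/F = 100·596.0/224.7 = 265.24 %

CL = 265.24 %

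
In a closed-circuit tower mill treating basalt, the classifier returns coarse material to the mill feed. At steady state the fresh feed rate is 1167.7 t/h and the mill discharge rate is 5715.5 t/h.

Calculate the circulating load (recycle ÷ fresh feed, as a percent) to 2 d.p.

M = F + R at steady state, so:
R = M − F = 5715.5 − 1167.7 = 4547.8 t/h
CL = 100·R/F = 100·4547.8/1167.7 = 389.47 %

CL = 389.47 %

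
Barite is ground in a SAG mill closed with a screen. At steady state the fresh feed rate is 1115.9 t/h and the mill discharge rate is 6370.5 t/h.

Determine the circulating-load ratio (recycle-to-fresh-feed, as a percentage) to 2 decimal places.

CL = 470.88 %

Steady state: M = F + R.
R = M − F = 6370.5 − 1115.9 = 5254.6 t/h
CL = 100·R/F = 100·5254.6/1115.9 = 470.88 %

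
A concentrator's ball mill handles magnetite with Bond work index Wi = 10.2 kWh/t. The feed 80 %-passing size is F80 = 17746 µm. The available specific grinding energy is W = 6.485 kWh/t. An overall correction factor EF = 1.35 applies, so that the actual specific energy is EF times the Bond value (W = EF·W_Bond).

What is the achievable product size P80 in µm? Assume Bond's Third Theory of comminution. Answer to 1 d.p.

W = 10·Wi·[P80^(−½) − F80^(−½)]
W_Bond = W / EF = 6.485 / 1.35 = 4.8037 kWh/t
P80^(−½) = W_Bond/(10 Wi) + F80^(−½)
  = 4.8037/(10·10.2) + 1/√17746 = 0.047095 + 0.007507 = 0.054602
P80 = (1/0.054602)² = 18.3144² = 335.42 µm

P80 = 335.4 µm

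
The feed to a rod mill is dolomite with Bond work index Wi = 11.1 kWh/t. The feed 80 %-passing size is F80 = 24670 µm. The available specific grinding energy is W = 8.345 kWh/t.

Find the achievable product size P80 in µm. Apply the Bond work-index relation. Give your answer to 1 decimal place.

P80 = 150.4 µm

Bond:  W = 10 Wi (1/√P − 1/√F)
P80^-0.5 = F80^-0.5 + W/(10 Wi)
  = 8.3450/(10·11.1) + 1/√24670 = 0.075180 + 0.006367 = 0.081547
P80 = (1/0.081547)² = 12.2629² = 150.38 µm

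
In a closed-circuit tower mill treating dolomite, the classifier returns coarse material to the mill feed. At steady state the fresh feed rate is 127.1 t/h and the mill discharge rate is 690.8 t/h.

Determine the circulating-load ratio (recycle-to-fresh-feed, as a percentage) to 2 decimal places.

CL = 443.51 %

M = F + R at steady state, so:
R = M − F = 690.8 − 127.1 = 563.7 t/h
CL = 100·R/F = 100·563.7/127.1 = 443.51 %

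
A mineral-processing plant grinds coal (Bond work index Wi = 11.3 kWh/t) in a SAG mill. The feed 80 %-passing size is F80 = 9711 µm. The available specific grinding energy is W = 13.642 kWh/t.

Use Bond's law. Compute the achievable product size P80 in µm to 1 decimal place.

P80 = 58.4 µm

W = 10 Wi / √P80 − 10 Wi / √F80
⇒ 1/√P80 = W/(10 Wi) + 1/√F80
  = 13.6420/(10·11.3) + 1/√9711 = 0.120726 + 0.010148 = 0.130873
P80 = (1/0.130873)² = 7.6410² = 58.38 µm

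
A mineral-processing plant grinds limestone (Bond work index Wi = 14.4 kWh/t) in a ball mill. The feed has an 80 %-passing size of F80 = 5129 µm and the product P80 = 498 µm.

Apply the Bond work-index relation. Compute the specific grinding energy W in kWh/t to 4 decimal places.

W = 4.4421 kWh/t

W = 10·Wi·[P80^(−½) − F80^(−½)]
1/√498 = 0.044811;  1/√5129 = 0.013963
W = 10·14.4·(0.044811 − 0.013963) = 4.4421 kWh/t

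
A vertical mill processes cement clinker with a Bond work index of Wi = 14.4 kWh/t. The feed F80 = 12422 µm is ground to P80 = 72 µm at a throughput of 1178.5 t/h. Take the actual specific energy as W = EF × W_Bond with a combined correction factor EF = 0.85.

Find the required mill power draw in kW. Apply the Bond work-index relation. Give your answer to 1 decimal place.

P = 15705.6 kW

W_Bond = 10·Wi·(1/√P₈₀ − 1/√F₈₀)
W = 10·14.4·(1/√72 − 1/√12422) = 10·14.4·(0.108879) = 15.6786 kWh/t
Apply correction: 15.6786 × 0.85 = 13.3268 kWh/t
P_mill = W·ṁ = 13.3268·1178.5 = 15705.6 kW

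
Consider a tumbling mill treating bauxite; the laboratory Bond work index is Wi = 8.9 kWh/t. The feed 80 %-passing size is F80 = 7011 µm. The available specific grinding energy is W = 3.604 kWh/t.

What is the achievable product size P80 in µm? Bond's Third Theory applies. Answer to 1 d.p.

W = 10 Wi (1/√P80 − 1/√F80)  [Bond]
P80^(−½) = W/(10 Wi) + F80^(−½)
  = 3.6040/(10·8.9) + 1/√7011 = 0.040494 + 0.011943 = 0.052437
P80 = (1/0.052437)² = 19.0704² = 363.68 µm

P80 = 363.7 µm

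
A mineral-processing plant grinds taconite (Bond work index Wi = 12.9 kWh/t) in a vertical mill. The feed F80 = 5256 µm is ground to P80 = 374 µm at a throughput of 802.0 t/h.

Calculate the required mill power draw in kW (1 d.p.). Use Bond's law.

Bond: W = 10·Wi·(1/√P80 − 1/√F80)
W = 10·12.9·(1/√374 − 1/√5256) = 10·12.9·(0.037915) = 4.8911 kWh/t
Mill draw = 4.8911 × 802.0 = 3922.6 kW

P = 3922.6 kW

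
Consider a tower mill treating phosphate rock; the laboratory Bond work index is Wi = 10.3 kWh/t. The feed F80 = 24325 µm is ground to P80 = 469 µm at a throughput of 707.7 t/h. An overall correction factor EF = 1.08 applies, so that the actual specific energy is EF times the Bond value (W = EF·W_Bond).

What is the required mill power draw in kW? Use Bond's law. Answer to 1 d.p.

W = 10·Wi·(P80^(-½) − F80^(-½))
W = 10·10.3·(1/√469 − 1/√24325) = 10·10.3·(0.039764) = 4.0957 kWh/t
W_actual = 1.08 × 4.0957 = 4.4233 kWh/t
Power = W × throughput = 4.4233 kWh/t × 707.7 t/h = 3130.4 kW

P = 3130.4 kW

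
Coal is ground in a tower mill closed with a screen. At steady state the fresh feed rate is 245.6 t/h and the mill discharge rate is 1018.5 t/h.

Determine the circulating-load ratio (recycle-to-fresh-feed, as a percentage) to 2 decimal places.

CL = 314.70 %

M = F + R at steady state, so:
R = M − F = 1018.5 − 245.6 = 772.9 t/h
CL = 100·R/F = 100·772.9/245.6 = 314.70 %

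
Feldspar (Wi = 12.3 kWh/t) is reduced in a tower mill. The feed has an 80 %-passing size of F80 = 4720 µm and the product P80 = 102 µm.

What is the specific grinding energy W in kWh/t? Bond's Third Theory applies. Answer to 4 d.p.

W = 10·Wi·[P80^(−½) − F80^(−½)]
1/√102 = 0.099015;  1/√4720 = 0.014556
W = 10·12.3·(0.099015 − 0.014556) = 10.3885 kWh/t

W = 10.3885 kWh/t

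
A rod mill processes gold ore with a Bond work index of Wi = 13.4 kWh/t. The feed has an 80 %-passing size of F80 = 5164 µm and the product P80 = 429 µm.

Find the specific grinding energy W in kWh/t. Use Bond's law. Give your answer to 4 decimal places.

W = 10 Wi / √P80 − 10 Wi / √F80
1/√429 = 0.048280;  1/√5164 = 0.013916
W = 10·13.4·(0.048280 − 0.013916) = 4.6049 kWh/t

W = 4.6049 kWh/t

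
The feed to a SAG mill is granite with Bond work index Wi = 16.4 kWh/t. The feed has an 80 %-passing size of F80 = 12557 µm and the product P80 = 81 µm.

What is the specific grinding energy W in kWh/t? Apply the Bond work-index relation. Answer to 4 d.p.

W = 10·Wi·(P80^(-½) − F80^(-½))
1/√81 = 0.111111;  1/√12557 = 0.008924
W = 10·16.4·(0.111111 − 0.008924) = 16.7587 kWh/t

W = 16.7587 kWh/t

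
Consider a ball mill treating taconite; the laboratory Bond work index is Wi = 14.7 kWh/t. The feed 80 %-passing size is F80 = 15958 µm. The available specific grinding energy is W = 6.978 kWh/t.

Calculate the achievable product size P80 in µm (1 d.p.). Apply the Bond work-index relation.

P80 = 326.0 µm

W = 10 Wi / √P80 − 10 Wi / √F80
P80^-0.5 = F80^-0.5 + W/(10 Wi)
  = 6.9780/(10·14.7) + 1/√15958 = 0.047469 + 0.007916 = 0.055385
P80 = (1/0.055385)² = 18.0553² = 325.99 µm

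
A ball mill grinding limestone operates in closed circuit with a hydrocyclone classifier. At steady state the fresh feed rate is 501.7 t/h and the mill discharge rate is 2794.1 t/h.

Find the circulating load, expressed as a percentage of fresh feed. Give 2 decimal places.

CL = 456.93 %

Mill node: discharge = fresh + recycle.
R = M − F = 2794.1 − 501.7 = 2292.4 t/h
CL = 100·R/F = 100·2292.4/501.7 = 456.93 %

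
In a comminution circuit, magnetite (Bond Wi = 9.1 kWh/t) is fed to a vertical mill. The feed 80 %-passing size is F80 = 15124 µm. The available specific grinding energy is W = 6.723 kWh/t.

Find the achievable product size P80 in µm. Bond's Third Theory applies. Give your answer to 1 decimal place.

W = 10 Wi (P80^-0.5 − F80^-0.5)
⇒ 1/√P80 = W/(10·Wi) + 1/√F80
  = 6.7230/(10·9.1) + 1/√15124 = 0.073879 + 0.008131 = 0.082011
P80 = (1/0.082011)² = 12.1936² = 148.68 µm

P80 = 148.7 µm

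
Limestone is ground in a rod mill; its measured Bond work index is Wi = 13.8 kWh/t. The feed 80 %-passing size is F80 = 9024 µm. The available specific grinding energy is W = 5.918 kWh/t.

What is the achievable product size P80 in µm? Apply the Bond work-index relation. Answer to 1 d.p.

P80 = 350.5 µm

W = 10·Wi·(P80^(-½) − F80^(-½))
P80^-0.5 = F80^-0.5 + W/(10 Wi)
  = 5.9180/(10·13.8) + 1/√9024 = 0.042884 + 0.010527 = 0.053411
P80 = (1/0.053411)² = 18.7228² = 350.54 µm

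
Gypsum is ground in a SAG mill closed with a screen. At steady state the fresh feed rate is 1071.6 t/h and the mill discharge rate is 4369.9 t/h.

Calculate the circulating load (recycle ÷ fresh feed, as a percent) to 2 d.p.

CL = 307.79 %

Steady state: M = F + R.
R = M − F = 4369.9 − 1071.6 = 3298.3 t/h
CL = 100·R/F = 100·3298.3/1071.6 = 307.79 %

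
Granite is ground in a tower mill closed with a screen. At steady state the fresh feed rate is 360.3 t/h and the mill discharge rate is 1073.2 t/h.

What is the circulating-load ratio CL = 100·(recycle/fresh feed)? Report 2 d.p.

CL = 197.86 %

Discharge = new feed + return, hence
R = M − F = 1073.2 − 360.3 = 712.9 t/h
CL = 100·R/F = 100·712.9/360.3 = 197.86 %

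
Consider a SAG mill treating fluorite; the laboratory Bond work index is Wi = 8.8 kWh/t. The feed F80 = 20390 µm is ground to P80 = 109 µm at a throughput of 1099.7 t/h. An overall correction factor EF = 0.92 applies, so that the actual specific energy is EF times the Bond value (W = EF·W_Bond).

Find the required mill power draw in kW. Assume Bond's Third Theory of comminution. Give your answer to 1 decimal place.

W = 10 Wi (1/√P80 − 1/√F80)  [Bond]
W = 10·8.8·(1/√109 − 1/√20390) = 10·8.8·(0.088780) = 7.8126 kWh/t
W_actual = 0.92 × 7.8126 = 7.1876 kWh/t
P = W·T = 7.1876·1099.7 = 7904.2 kW

P = 7904.2 kW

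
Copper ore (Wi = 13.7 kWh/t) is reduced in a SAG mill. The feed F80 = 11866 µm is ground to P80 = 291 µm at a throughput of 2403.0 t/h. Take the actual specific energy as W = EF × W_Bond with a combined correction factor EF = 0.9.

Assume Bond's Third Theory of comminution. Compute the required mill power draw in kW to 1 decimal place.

P = 14648.8 kW

W = 10 Wi (1/√P80 − 1/√F80)  [Bond]
W = 10·13.7·(1/√291 − 1/√11866) = 10·13.7·(0.049441) = 6.7734 kWh/t
Corrected W = EF·W_Bond = 0.9·6.7734 = 6.0961 kWh/t
Mill draw = 6.0961 × 2403.0 = 14648.8 kW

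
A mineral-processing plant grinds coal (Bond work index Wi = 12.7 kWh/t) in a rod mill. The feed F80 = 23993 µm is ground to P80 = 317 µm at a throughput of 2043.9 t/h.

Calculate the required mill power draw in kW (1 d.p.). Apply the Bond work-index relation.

P = 12903.4 kW

Bond:  W = 10 Wi (1/√P − 1/√F)
W = 10·12.7·(1/√317 − 1/√23993) = 10·12.7·(0.049710) = 6.3131 kWh/t
P_mill = W·ṁ = 6.3131·2043.9 = 12903.4 kW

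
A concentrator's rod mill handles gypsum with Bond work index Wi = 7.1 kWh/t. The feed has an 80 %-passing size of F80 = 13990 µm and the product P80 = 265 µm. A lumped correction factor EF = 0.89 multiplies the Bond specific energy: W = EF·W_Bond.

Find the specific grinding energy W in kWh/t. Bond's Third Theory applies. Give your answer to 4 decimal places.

W = 3.3475 kWh/t

Bond:  W = 10 Wi (1/√P − 1/√F)
1/√265 = 0.061430;  1/√13990 = 0.008455
W = 10·7.1·(0.061430 − 0.008455) = 3.7612 kWh/t
W_actual = 0.89 × 3.7612 = 3.3475 kWh/t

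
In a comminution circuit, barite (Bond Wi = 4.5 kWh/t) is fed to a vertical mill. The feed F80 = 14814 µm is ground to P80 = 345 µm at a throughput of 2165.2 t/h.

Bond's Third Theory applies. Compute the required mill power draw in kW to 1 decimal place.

P = 4445.1 kW

W = 10 Wi (P80^-0.5 − F80^-0.5)
W = 10·4.5·(1/√345 − 1/√14814) = 10·4.5·(0.045622) = 2.0530 kWh/t
P_mill = W·ṁ = 2.0530·2165.2 = 4445.1 kW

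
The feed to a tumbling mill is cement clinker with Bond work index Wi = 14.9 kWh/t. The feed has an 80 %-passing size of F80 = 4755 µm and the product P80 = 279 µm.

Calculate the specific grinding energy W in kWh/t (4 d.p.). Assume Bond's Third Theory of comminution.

W = 10 Wi (1/√P80 − 1/√F80)  [Bond]
1/√279 = 0.059868;  1/√4755 = 0.014502
W = 10·14.9·(0.059868 − 0.014502) = 6.7596 kWh/t

W = 6.7596 kWh/t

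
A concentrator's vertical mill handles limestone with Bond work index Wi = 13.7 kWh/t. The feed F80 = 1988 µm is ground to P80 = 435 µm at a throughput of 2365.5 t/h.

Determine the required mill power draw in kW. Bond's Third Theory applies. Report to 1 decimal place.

W = 10 Wi / √P80 − 10 Wi / √F80
W = 10·13.7·(1/√435 − 1/√1988) = 10·13.7·(0.025518) = 3.4960 kWh/t
Mill draw = 3.4960 × 2365.5 = 8269.8 kW

P = 8269.8 kW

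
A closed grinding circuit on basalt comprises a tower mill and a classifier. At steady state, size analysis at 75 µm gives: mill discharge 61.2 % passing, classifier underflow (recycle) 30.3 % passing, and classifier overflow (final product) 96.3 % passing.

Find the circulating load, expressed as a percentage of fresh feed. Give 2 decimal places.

Let r = R/F. Size balance at 75 µm:
d + r·d = r·u + o → r(d−u) = o−d
r = (96.3 − 61.2)/(61.2 − 30.3) = 35.1/30.9 = 1.1359
CL = 100·r = 113.59 %

CL = 113.59 %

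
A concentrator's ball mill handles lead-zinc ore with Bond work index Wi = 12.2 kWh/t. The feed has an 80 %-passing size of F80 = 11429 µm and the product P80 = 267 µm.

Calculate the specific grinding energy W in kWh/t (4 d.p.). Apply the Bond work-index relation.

W = 10 Wi / √P80 − 10 Wi / √F80
1/√267 = 0.061199;  1/√11429 = 0.009354
W = 10·12.2·(0.061199 − 0.009354) = 6.3251 kWh/t

W = 6.3251 kWh/t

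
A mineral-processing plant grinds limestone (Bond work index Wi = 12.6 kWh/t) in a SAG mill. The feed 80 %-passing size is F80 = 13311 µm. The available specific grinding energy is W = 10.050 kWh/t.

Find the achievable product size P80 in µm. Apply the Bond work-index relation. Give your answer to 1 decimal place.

W = 10·Wi·[P80^(−½) − F80^(−½)]
P80^-0.5 = F80^-0.5 + W/(10 Wi)
  = 10.0500/(10·12.6) + 1/√13311 = 0.079762 + 0.008668 = 0.088429
P80 = (1/0.088429)² = 11.3085² = 127.88 µm

P80 = 127.9 µm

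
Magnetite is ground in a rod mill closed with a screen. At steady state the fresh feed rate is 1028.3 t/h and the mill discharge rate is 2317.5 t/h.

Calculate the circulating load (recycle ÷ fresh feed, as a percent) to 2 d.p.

CL = 125.37 %

M = F + R at steady state, so:
R = M − F = 2317.5 − 1028.3 = 1289.2 t/h
CL = 100·R/F = 100·1289.2/1028.3 = 125.37 %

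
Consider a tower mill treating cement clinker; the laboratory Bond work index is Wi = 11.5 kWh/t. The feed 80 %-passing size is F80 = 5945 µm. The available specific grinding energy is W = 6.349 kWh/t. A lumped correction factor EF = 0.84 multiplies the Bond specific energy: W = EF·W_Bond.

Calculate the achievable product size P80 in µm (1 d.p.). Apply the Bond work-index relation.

P80 = 161.5 µm

W_Bond = 10·Wi·(1/√P₈₀ − 1/√F₈₀)
W_Bond = W / EF = 6.349 / 0.84 = 7.5583 kWh/t
P80^(−½) = W_Bond/(10 Wi) + F80^(−½)
  = 7.5583/(10·11.5) + 1/√5945 = 0.065725 + 0.012970 = 0.078694
P80 = (1/0.078694)² = 12.7074² = 161.48 µm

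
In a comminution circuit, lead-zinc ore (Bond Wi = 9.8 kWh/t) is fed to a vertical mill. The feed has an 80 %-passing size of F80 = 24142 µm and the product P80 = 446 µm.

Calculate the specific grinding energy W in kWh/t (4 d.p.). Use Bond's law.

W_Bond = 10·Wi·(1/√P₈₀ − 1/√F₈₀)
1/√446 = 0.047351;  1/√24142 = 0.006436
W = 10·9.8·(0.047351 − 0.006436) = 4.0097 kWh/t

W = 4.0097 kWh/t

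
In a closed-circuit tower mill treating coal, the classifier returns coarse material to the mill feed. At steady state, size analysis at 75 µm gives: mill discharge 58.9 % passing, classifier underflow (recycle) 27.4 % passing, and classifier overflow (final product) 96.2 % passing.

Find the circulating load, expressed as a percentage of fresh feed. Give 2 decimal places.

CL = 118.41 %

Two-product formula at 75 µm:
(1+r)d = ru + o → r = (o−d)/(d−u)
r = (96.2 − 58.9)/(58.9 − 27.4) = 37.3/31.5 = 1.1841
CL = 100·r = 118.41 %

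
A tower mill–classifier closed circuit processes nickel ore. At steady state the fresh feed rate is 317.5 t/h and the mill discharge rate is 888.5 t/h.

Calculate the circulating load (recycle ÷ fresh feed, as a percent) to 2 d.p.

Mill node: discharge = fresh + recycle.
R = M − F = 888.5 − 317.5 = 571.0 t/h
CL = 100·R/F = 100·571.0/317.5 = 179.84 %

CL = 179.84 %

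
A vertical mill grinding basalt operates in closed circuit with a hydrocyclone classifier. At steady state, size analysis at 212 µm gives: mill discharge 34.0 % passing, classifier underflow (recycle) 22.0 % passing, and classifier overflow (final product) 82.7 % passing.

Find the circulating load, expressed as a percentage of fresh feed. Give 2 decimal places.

Balance %-passing 212 µm (r = R/F):
Fd + Rd = Ru + Fo ⇒ R/F = (o−d)/(d−u)
r = (82.7 − 34.0)/(34.0 − 22.0) = 48.7/12.0 = 4.0583
CL = 100·r = 405.83 %

CL = 405.83 %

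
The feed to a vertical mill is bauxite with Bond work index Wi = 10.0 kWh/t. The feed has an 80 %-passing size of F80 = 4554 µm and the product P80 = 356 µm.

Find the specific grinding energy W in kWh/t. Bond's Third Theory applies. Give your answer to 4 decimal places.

W = 3.8181 kWh/t

W = 10·Wi·[P80^(−½) − F80^(−½)]
1/√356 = 0.053000;  1/√4554 = 0.014818
W = 10·10.0·(0.053000 − 0.014818) = 3.8181 kWh/t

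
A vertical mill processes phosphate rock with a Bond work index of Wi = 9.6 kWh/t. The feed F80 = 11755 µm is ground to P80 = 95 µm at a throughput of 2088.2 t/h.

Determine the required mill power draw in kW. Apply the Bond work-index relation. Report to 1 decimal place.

W = 10 Wi / √P80 − 10 Wi / √F80
W = 10·9.6·(1/√95 − 1/√11755) = 10·9.6·(0.093374) = 8.9640 kWh/t
P_mill = W·ṁ = 8.9640·2088.2 = 18718.5 kW

P = 18718.5 kW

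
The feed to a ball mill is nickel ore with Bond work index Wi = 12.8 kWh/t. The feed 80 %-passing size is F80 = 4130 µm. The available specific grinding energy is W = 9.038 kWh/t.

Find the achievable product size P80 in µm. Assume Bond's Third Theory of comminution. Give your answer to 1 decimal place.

P80 = 134.7 µm

Bond:  W = 10 Wi (1/√P − 1/√F)
P80^(−½) = W/(10 Wi) + F80^(−½)
  = 9.0380/(10·12.8) + 1/√4130 = 0.070609 + 0.015561 = 0.086170
P80 = (1/0.086170)² = 11.6050² = 134.68 µm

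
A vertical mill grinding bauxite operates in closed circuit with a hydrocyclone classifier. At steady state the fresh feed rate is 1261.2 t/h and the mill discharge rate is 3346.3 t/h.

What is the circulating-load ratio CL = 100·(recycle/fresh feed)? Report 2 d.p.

Mill node: discharge = fresh + recycle.
R = M − F = 3346.3 − 1261.2 = 2085.1 t/h
CL = 100·R/F = 100·2085.1/1261.2 = 165.33 %

CL = 165.33 %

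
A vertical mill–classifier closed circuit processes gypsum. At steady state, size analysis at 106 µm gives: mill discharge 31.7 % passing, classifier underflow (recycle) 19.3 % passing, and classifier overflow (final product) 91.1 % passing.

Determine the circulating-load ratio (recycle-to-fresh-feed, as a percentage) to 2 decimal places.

CL = 479.03 %

Balance %-passing 106 µm (r = R/F):
(1+r)·d = r·u + o ⇒ r = (o−d)/(d−u)
r = (91.1 − 31.7)/(31.7 − 19.3) = 59.4/12.4 = 4.7903
CL = 100·r = 479.03 %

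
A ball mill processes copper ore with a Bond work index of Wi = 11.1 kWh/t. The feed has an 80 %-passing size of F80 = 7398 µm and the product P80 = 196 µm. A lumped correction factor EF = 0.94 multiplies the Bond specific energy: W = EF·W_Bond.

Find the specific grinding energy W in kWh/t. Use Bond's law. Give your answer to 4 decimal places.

W = 6.2398 kWh/t

W = 10·Wi·(P80^(-½) − F80^(-½))
1/√196 = 0.071429;  1/√7398 = 0.011626
W = 10·11.1·(0.071429 − 0.011626) = 6.6380 kWh/t
Apply correction: 6.6380 × 0.94 = 6.2398 kWh/t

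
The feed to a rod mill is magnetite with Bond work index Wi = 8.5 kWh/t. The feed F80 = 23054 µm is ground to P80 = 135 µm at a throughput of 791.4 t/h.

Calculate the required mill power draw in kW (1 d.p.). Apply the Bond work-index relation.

P = 5346.6 kW

W = 10·Wi·(P80^(-½) − F80^(-½))
W = 10·8.5·(1/√135 − 1/√23054) = 10·8.5·(0.079480) = 6.7558 kWh/t
P = W·T = 6.7558·791.4 = 5346.6 kW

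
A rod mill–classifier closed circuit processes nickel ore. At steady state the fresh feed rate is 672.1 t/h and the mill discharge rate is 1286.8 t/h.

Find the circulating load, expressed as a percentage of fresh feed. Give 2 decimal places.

CL = 91.46 %

Steady state: M = F + R.
R = M − F = 1286.8 − 672.1 = 614.7 t/h
CL = 100·R/F = 100·614.7/672.1 = 91.46 %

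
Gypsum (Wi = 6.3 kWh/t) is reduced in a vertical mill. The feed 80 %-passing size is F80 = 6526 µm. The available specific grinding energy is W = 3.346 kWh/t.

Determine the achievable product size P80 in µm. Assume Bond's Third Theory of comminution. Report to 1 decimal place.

P80 = 233.2 µm

W = 10 Wi (1/√P80 − 1/√F80)  [Bond]
P80^-0.5 = F80^-0.5 + W/(10 Wi)
  = 3.3460/(10·6.3) + 1/√6526 = 0.053111 + 0.012379 = 0.065490
P80 = (1/0.065490)² = 15.2695² = 233.16 µm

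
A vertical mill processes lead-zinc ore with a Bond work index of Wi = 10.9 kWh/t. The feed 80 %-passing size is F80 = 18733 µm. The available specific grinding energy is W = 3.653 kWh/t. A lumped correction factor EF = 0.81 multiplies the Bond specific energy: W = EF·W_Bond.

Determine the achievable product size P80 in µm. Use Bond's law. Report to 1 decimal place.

P80 = 422.0 µm

W = 10·Wi·(P80^(-½) − F80^(-½))
W_Bond = W / EF = 3.653 / 0.81 = 4.5099 kWh/t
⇒ 1/√P80 = W_Bond/(10 Wi) + 1/√F80
  = 4.5099/(10·10.9) + 1/√18733 = 0.041375 + 0.007306 = 0.048681
P80 = (1/0.048681)² = 20.5418² = 421.96 µm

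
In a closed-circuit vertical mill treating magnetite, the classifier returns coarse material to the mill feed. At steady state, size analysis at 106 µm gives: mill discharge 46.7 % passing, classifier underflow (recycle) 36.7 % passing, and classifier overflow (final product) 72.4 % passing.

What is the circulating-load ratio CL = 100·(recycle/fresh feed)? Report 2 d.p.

Classifier node, passing 106 µm:
(1+r)·d = r·u + o ⇒ r = (o−d)/(d−u)
r = (72.4 − 46.7)/(46.7 − 36.7) = 25.7/10.0 = 2.5700
CL = 100·r = 257.00 %

CL = 257.00 %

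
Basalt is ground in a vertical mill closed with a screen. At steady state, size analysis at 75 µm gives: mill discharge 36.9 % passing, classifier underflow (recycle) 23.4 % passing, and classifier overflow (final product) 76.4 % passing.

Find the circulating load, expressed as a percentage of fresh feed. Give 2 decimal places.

Mass balance on the −75 µm fraction:
(1+r)·d = r·u + o ⇒ r = (o−d)/(d−u)
r = (76.4 − 36.9)/(36.9 − 23.4) = 39.5/13.5 = 2.9259
CL = 100·r = 292.59 %

CL = 292.59 %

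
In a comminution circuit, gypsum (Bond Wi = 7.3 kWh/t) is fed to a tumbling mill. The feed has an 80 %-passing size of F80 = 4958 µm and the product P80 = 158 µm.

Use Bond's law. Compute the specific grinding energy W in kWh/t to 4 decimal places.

W = 10·Wi·(P80^(-½) − F80^(-½))
1/√158 = 0.079556;  1/√4958 = 0.014202
W = 10·7.3·(0.079556 − 0.014202) = 4.7708 kWh/t

W = 4.7708 kWh/t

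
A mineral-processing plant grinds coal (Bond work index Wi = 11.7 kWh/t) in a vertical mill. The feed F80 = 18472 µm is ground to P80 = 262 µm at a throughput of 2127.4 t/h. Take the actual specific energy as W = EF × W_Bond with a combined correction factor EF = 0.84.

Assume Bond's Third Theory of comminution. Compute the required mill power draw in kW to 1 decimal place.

W = 10 Wi / √P80 − 10 Wi / √F80
W = 10·11.7·(1/√262 − 1/√18472) = 10·11.7·(0.054422) = 6.3674 kWh/t
With EF = 0.84: W = 6.3674·0.84 = 5.3486 kWh/t
P_mill = W·ṁ = 5.3486·2127.4 = 11378.7 kW

P = 11378.7 kW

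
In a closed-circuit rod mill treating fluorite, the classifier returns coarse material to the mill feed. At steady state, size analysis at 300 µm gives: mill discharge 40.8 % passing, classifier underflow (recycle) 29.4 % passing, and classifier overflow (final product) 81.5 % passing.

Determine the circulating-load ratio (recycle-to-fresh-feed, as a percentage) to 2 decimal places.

Classifier node, passing 300 µm:
(1+r)d = ru + o → r = (o−d)/(d−u)
r = (81.5 − 40.8)/(40.8 − 29.4) = 40.7/11.4 = 3.5702
CL = 100·r = 357.02 %

CL = 357.02 %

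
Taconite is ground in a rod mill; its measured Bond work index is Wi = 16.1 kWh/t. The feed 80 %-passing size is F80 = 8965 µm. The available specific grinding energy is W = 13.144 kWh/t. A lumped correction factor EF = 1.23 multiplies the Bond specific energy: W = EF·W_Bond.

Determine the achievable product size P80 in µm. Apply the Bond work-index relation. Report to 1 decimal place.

P80 = 168.9 µm

W = 10 Wi (1/√P80 − 1/√F80)  [Bond]
W_Bond = W / EF = 13.144 / 1.23 = 10.6862 kWh/t
P80^(−½) = W_Bond/(10 Wi) + F80^(−½)
  = 10.6862/(10·16.1) + 1/√8965 = 0.066374 + 0.010561 = 0.076935
P80 = (1/0.076935)² = 12.9979² = 168.95 µm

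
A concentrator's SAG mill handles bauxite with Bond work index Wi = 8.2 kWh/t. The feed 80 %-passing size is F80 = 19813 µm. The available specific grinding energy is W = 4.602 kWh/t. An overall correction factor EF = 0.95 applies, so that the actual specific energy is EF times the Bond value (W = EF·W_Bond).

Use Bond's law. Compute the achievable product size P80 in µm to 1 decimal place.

P80 = 228.3 µm

W = 10·Wi·(P80^(-½) − F80^(-½))
W_Bond = W / EF = 4.602 / 0.95 = 4.8442 kWh/t
⇒ 1/√P80 = W_Bond/(10 Wi) + 1/√F80
  = 4.8442/(10·8.2) + 1/√19813 = 0.059076 + 0.007104 = 0.066180
P80 = (1/0.066180)² = 15.1103² = 228.32 µm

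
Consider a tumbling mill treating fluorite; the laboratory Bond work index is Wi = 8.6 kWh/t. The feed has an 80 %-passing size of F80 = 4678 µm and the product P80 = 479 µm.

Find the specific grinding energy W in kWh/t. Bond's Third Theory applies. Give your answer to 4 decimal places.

W = 2.6721 kWh/t

W = 10·Wi·[P80^(−½) − F80^(−½)]
1/√479 = 0.045691;  1/√4678 = 0.014621
W = 10·8.6·(0.045691 − 0.014621) = 2.6721 kWh/t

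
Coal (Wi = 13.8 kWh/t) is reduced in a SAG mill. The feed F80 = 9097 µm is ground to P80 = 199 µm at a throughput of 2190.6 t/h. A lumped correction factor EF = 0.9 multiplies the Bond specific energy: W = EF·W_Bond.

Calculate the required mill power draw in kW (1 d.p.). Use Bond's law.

W = 10 Wi (P80^-0.5 − F80^-0.5)
W = 10·13.8·(1/√199 − 1/√9097) = 10·13.8·(0.060404) = 8.3357 kWh/t
With EF = 0.9: W = 8.3357·0.9 = 7.5021 kWh/t
Mill draw = 7.5021 × 2190.6 = 16434.1 kW

P = 16434.1 kW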